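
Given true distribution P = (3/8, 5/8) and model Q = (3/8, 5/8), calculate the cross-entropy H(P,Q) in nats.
0.6616 nats

Cross-entropy: H(P,Q) = -Σ p(x) log q(x)

Alternatively: H(P,Q) = H(P) + D_KL(P||Q)
H(P) = 0.6616 nats
D_KL(P||Q) = 0.0000 nats

H(P,Q) = 0.6616 + 0.0000 = 0.6616 nats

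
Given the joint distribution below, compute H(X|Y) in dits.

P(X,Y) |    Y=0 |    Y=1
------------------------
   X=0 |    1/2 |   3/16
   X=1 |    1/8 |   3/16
0.2487 dits

Using the chain rule: H(X|Y) = H(X,Y) - H(Y)

First, compute H(X,Y) = 0.5360 dits

Marginal P(Y) = (5/8, 3/8)
H(Y) = 0.2873 dits

H(X|Y) = H(X,Y) - H(Y) = 0.5360 - 0.2873 = 0.2487 dits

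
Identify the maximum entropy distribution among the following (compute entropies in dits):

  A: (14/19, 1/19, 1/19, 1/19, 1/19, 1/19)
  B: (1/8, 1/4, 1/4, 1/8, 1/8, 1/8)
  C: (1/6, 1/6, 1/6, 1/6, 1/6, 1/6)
C

For a discrete distribution over n outcomes, entropy is maximized by the uniform distribution.

Computing entropies:
H(A) = 0.4342 dits
H(B) = 0.7526 dits
H(C) = 0.7782 dits

The uniform distribution (where all probabilities equal 1/6) achieves the maximum entropy of log_10(6) = 0.7782 dits.

Distribution C has the highest entropy.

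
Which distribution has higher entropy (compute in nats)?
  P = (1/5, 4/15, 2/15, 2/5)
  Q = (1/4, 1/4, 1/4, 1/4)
Q

Computing entropies in nats:
H(P) = 1.3095
H(Q) = 1.3863

Distribution Q has higher entropy.

Intuition: The distribution closer to uniform (more spread out) has higher entropy.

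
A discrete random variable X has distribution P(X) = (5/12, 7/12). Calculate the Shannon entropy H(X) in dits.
0.2950 dits

Shannon entropy is H(X) = -Σ p(x) log p(x).

For P = (5/12, 7/12):
H = -5/12 × log_10(5/12) -7/12 × log_10(7/12)
H = 0.2950 dits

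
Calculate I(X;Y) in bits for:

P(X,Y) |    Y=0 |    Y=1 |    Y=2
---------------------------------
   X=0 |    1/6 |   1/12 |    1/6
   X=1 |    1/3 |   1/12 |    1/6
0.0207 bits

Mutual information: I(X;Y) = H(X) + H(Y) - H(X,Y)

Marginals:
P(X) = (5/12, 7/12), H(X) = 0.9799 bits
P(Y) = (1/2, 1/6, 1/3), H(Y) = 1.4591 bits

Joint entropy: H(X,Y) = 2.4183 bits

I(X;Y) = 0.9799 + 1.4591 - 2.4183 = 0.0207 bits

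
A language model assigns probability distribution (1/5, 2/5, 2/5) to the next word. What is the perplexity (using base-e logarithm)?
2.8717

Perplexity is e^H (or exp(H) for natural log).

First, H = -Σ p log p = 1.0549 nats
Perplexity = e^1.0549 = 2.8717

Interpretation: The model's uncertainty is equivalent to choosing uniformly among 2.9 options.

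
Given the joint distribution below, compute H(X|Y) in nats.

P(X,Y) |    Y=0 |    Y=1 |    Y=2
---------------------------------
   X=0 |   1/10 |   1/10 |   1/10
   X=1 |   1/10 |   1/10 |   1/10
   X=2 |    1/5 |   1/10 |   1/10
1.0751 nats

Using the chain rule: H(X|Y) = H(X,Y) - H(Y)

First, compute H(X,Y) = 2.1640 nats

Marginal P(Y) = (2/5, 3/10, 3/10)
H(Y) = 1.0889 nats

H(X|Y) = H(X,Y) - H(Y) = 2.1640 - 1.0889 = 1.0751 nats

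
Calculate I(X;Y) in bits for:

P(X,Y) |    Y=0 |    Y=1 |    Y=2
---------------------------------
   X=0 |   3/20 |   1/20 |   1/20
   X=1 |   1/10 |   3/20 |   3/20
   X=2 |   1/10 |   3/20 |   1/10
0.0692 bits

Mutual information: I(X;Y) = H(X) + H(Y) - H(X,Y)

Marginals:
P(X) = (1/4, 2/5, 7/20), H(X) = 1.5589 bits
P(Y) = (7/20, 7/20, 3/10), H(Y) = 1.5813 bits

Joint entropy: H(X,Y) = 3.0710 bits

I(X;Y) = 1.5589 + 1.5813 - 3.0710 = 0.0692 bits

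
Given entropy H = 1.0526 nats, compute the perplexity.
2.8651

Perplexity is e^H (or exp(H) for natural log).

H = 1.0526 nats
Perplexity = e^1.0526 = 2.8651

Interpretation: The model's uncertainty is equivalent to choosing uniformly among 2.9 options.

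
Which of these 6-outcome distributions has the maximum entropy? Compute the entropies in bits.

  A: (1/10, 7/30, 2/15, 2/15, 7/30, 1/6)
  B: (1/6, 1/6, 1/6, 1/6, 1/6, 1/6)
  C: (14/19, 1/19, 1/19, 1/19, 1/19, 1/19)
B

For a discrete distribution over n outcomes, entropy is maximized by the uniform distribution.

Computing entropies:
H(A) = 2.5180 bits
H(B) = 2.5850 bits
H(C) = 1.4425 bits

The uniform distribution (where all probabilities equal 1/6) achieves the maximum entropy of log_2(6) = 2.5850 bits.

Distribution B has the highest entropy.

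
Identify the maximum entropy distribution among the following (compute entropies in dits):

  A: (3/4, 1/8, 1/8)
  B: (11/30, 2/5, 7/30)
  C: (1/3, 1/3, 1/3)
C

For a discrete distribution over n outcomes, entropy is maximized by the uniform distribution.

Computing entropies:
H(A) = 0.3195 dits
H(B) = 0.4664 dits
H(C) = 0.4771 dits

The uniform distribution (where all probabilities equal 1/3) achieves the maximum entropy of log_10(3) = 0.4771 dits.

Distribution C has the highest entropy.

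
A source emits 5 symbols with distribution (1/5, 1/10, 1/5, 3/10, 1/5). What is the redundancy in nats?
0.0523 nats

Redundancy measures how far a source is from maximum entropy:
R = H_max - H(X)

Maximum entropy for 5 symbols: H_max = log_e(5) = 1.6094 nats
Actual entropy: H(X) = 1.5571 nats
Redundancy: R = 1.6094 - 1.5571 = 0.0523 nats

This redundancy represents potential for compression: the source could be compressed by 0.0523 nats per symbol.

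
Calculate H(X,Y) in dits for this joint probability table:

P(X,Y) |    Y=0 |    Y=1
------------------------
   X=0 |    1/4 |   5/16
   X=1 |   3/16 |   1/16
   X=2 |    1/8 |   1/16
0.7081 dits

Joint entropy is H(X,Y) = -Σ_{x,y} p(x,y) log p(x,y).

Summing over all non-zero entries:
H(X,Y) = -[1/4·log_10(1/4) + 5/16·log_10(5/16) + 3/16·log_10(3/16) + 1/16·log_10(1/16) + 1/8·log_10(1/8) + 1/16·log_10(1/16)]
H(X,Y) = 0.7081 dits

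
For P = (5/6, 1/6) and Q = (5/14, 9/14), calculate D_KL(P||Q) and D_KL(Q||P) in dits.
D_KL(P||Q) = 0.2089, D_KL(Q||P) = 0.2455

KL divergence is not symmetric: D_KL(P||Q) ≠ D_KL(Q||P) in general.

D_KL(P||Q) = 0.2089 dits
D_KL(Q||P) = 0.2455 dits

No, they are not equal!

This asymmetry is why KL divergence is not a true distance metric.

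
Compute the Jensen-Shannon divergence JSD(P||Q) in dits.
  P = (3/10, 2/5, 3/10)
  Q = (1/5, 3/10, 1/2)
0.0092 dits

Jensen-Shannon divergence is:
JSD(P||Q) = 0.5 × D_KL(P||M) + 0.5 × D_KL(Q||M)
where M = 0.5 × (P + Q) is the mixture distribution.

M = 0.5 × (3/10, 2/5, 3/10) + 0.5 × (1/5, 3/10, 1/2) = (1/4, 7/20, 2/5)

D_KL(P||M) = 0.0095 dits
D_KL(Q||M) = 0.0090 dits

JSD(P||Q) = 0.5 × 0.0095 + 0.5 × 0.0090 = 0.0092 dits

Unlike KL divergence, JSD is symmetric and bounded: 0 ≤ JSD ≤ log(2).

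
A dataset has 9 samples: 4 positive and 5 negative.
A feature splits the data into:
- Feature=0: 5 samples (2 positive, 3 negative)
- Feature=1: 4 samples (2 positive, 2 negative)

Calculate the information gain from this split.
0.0072 bits

Information Gain = H(Y) - H(Y|Feature)

Before split:
P(positive) = 4/9 = 0.4444
H(Y) = 0.9911 bits

After split:
Feature=0: H = 0.9710 bits (weight = 5/9)
Feature=1: H = 1.0000 bits (weight = 4/9)
H(Y|Feature) = (5/9)×0.9710 + (4/9)×1.0000 = 0.9839 bits

Information Gain = 0.9911 - 0.9839 = 0.0072 bits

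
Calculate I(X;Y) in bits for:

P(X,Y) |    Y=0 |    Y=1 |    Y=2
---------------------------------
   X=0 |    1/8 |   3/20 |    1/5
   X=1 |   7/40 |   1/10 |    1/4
0.0155 bits

Mutual information: I(X;Y) = H(X) + H(Y) - H(X,Y)

Marginals:
P(X) = (19/40, 21/40), H(X) = 0.9982 bits
P(Y) = (3/10, 1/4, 9/20), H(Y) = 1.5395 bits

Joint entropy: H(X,Y) = 2.5222 bits

I(X;Y) = 0.9982 + 1.5395 - 2.5222 = 0.0155 bits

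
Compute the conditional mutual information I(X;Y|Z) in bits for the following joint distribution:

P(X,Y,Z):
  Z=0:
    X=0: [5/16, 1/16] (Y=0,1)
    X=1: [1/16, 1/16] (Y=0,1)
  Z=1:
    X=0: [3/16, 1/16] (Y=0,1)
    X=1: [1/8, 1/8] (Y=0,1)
0.0613 bits

Conditional mutual information: I(X;Y|Z) = H(X|Z) + H(Y|Z) - H(X,Y|Z)

H(Z) = 1.0000
H(X,Z) = 1.9056 → H(X|Z) = 0.9056
H(Y,Z) = 1.8829 → H(Y|Z) = 0.8829
H(X,Y,Z) = 2.7272 → H(X,Y|Z) = 1.7272

I(X;Y|Z) = 0.9056 + 0.8829 - 1.7272 = 0.0613 bits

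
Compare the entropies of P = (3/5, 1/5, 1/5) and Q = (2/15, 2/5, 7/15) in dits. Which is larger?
Q

Computing entropies in dits:
H(P) = 0.4127
H(Q) = 0.4303

Distribution Q has higher entropy.

Intuition: The distribution closer to uniform (more spread out) has higher entropy.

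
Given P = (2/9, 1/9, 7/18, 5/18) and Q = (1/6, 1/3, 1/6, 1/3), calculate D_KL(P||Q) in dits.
0.0959 dits

KL divergence: D_KL(P||Q) = Σ p(x) log(p(x)/q(x))

Computing term by term:
  x=0: 2/9 × log_10[(2/9)/(1/6)] = 2/9 × 0.1249 = 0.0278
  x=1: 1/9 × log_10[(1/9)/(1/3)] = 1/9 × -0.4771 = -0.0530
  x=2: 7/18 × log_10[(7/18)/(1/6)] = 7/18 × 0.3680 = 0.1431
  x=3: 5/18 × log_10[(5/18)/(1/3)] = 5/18 × -0.0792 = -0.0220

D_KL(P||Q) = 0.0959 dits

Note: KL divergence is always non-negative and equals 0 iff P = Q.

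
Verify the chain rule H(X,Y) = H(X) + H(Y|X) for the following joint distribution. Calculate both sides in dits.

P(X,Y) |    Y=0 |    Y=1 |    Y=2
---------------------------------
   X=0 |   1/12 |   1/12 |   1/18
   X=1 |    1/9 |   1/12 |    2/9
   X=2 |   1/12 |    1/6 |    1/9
H(X,Y) = 0.9164, H(X) = 0.4633, H(Y|X) = 0.4530 (all in dits)

Chain rule: H(X,Y) = H(X) + H(Y|X)

Left side — joint entropy directly:
H(X,Y) = -Σ p(x,y) log p(x,y) = 0.9164 dits

Right side — compute H(Y|X) from the conditional distributions:
P(X) = (2/9, 5/12, 13/36), so H(X) = 0.4633 dits
H(Y|X) = Σ_x P(X=x) · H(Y|X=x):
  P(Y|X=0) = (3/8, 3/8, 1/4), H(Y|X=0) = 0.4700, weight P(X=0) = 2/9
  P(Y|X=1) = (4/15, 1/5, 8/15), H(Y|X=1) = 0.4385, weight P(X=1) = 5/12
  P(Y|X=2) = (3/13, 6/13, 4/13), H(Y|X=2) = 0.4594, weight P(X=2) = 13/36
H(Y|X) = 0.4530 dits

H(X) + H(Y|X) = 0.4633 + 0.4530 = 0.9164 dits

Both sides equal 0.9164 dits. ✓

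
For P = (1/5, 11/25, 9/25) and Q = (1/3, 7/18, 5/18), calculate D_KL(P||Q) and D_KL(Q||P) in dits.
D_KL(P||Q) = 0.0198, D_KL(Q||P) = 0.0218

KL divergence is not symmetric: D_KL(P||Q) ≠ D_KL(Q||P) in general.

D_KL(P||Q) = 0.0198 dits
D_KL(Q||P) = 0.0218 dits

No, they are not equal!

This asymmetry is why KL divergence is not a true distance metric.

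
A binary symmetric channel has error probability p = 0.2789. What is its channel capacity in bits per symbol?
0.1461 bits

For a binary symmetric channel (BSC) with error probability p:
Capacity C = 1 - H(p) bits per symbol

where H(p) = -p log₂(p) - (1-p) log₂(1-p) is the binary entropy function.

H(0.2789) = 0.8539 bits
C = 1 - 0.8539 = 0.1461 bits per symbol

This means we can reliably transmit up to 0.1461 bits of information per channel use.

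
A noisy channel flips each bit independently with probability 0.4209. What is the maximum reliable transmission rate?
0.0181 bits

For a binary symmetric channel (BSC) with error probability p:
Capacity C = 1 - H(p) bits per symbol

where H(p) = -p log₂(p) - (1-p) log₂(1-p) is the binary entropy function.

H(0.4209) = 0.9819 bits
C = 1 - 0.9819 = 0.0181 bits per symbol

This means we can reliably transmit up to 0.0181 bits of information per channel use.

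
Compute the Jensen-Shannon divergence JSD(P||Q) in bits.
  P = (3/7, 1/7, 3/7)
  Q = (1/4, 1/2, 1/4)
0.1101 bits

Jensen-Shannon divergence is:
JSD(P||Q) = 0.5 × D_KL(P||M) + 0.5 × D_KL(Q||M)
where M = 0.5 × (P + Q) is the mixture distribution.

M = 0.5 × (3/7, 1/7, 3/7) + 0.5 × (1/4, 1/2, 1/4) = (0.339286, 9/28, 0.339286)

D_KL(P||M) = 0.1218 bits
D_KL(Q||M) = 0.0984 bits

JSD(P||Q) = 0.5 × 0.1218 + 0.5 × 0.0984 = 0.1101 bits

Unlike KL divergence, JSD is symmetric and bounded: 0 ≤ JSD ≤ log(2).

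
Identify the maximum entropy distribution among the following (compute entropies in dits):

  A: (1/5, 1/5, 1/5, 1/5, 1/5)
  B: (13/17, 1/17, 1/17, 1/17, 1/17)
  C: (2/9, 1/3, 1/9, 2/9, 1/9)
A

For a discrete distribution over n outcomes, entropy is maximized by the uniform distribution.

Computing entropies:
H(A) = 0.6990 dits
H(B) = 0.3786 dits
H(C) = 0.6614 dits

The uniform distribution (where all probabilities equal 1/5) achieves the maximum entropy of log_10(5) = 0.6990 dits.

Distribution A has the highest entropy.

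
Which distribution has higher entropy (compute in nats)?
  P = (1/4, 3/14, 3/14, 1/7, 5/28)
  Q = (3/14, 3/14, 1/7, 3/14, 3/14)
Q

Computing entropies in nats:
H(P) = 1.5924
H(Q) = 1.5984

Distribution Q has higher entropy.

Intuition: The distribution closer to uniform (more spread out) has higher entropy.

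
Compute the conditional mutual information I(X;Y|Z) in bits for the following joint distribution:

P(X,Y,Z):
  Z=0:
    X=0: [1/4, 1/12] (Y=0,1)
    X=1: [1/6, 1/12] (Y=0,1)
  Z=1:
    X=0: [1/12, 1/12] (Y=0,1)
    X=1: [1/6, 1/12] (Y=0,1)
0.0118 bits

Conditional mutual information: I(X;Y|Z) = H(X|Z) + H(Y|Z) - H(X,Y|Z)

H(Z) = 0.9799
H(X,Z) = 1.9591 → H(X|Z) = 0.9793
H(Y,Z) = 1.8879 → H(Y|Z) = 0.9080
H(X,Y,Z) = 2.8554 → H(X,Y|Z) = 1.8755

I(X;Y|Z) = 0.9793 + 0.9080 - 1.8755 = 0.0118 bits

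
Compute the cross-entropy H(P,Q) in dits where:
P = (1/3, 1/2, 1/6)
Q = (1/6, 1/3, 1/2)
0.5481 dits

Cross-entropy: H(P,Q) = -Σ p(x) log q(x)

Alternatively: H(P,Q) = H(P) + D_KL(P||Q)
H(P) = 0.4392 dits
D_KL(P||Q) = 0.1089 dits

H(P,Q) = 0.4392 + 0.1089 = 0.5481 dits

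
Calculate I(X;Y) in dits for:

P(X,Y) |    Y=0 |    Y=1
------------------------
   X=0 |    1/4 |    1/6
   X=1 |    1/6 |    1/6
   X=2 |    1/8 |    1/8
0.0021 dits

Mutual information: I(X;Y) = H(X) + H(Y) - H(X,Y)

Marginals:
P(X) = (5/12, 1/3, 1/4), H(X) = 0.4680 dits
P(Y) = (13/24, 11/24), H(Y) = 0.2995 dits

Joint entropy: H(X,Y) = 0.7654 dits

I(X;Y) = 0.4680 + 0.2995 - 0.7654 = 0.0021 dits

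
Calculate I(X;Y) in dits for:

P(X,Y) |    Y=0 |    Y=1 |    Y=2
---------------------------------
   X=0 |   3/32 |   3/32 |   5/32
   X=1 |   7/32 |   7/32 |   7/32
0.0030 dits

Mutual information: I(X;Y) = H(X) + H(Y) - H(X,Y)

Marginals:
P(X) = (11/32, 21/32), H(X) = 0.2795 dits
P(Y) = (5/16, 5/16, 3/8), H(Y) = 0.4755 dits

Joint entropy: H(X,Y) = 0.7519 dits

I(X;Y) = 0.2795 + 0.4755 - 0.7519 = 0.0030 dits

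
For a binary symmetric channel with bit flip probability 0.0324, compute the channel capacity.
0.7937 bits

For a binary symmetric channel (BSC) with error probability p:
Capacity C = 1 - H(p) bits per symbol

where H(p) = -p log₂(p) - (1-p) log₂(1-p) is the binary entropy function.

H(0.0324) = 0.2063 bits
C = 1 - 0.2063 = 0.7937 bits per symbol

This means we can reliably transmit up to 0.7937 bits of information per channel use.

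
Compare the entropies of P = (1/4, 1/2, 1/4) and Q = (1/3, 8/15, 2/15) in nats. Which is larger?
P

Computing entropies in nats:
H(P) = 1.0397
H(Q) = 0.9701

Distribution P has higher entropy.

Intuition: The distribution closer to uniform (more spread out) has higher entropy.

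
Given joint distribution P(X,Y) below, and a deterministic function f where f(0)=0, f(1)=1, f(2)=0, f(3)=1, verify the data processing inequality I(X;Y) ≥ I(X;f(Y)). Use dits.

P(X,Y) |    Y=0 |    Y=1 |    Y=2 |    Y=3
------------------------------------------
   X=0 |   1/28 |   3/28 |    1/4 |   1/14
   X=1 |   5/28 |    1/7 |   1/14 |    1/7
I(X;Y) = 0.0507, I(X;f(Y)) = 0.0048, inequality holds: 0.0507 ≥ 0.0048

Data Processing Inequality: For any Markov chain X → Y → Z, we have I(X;Y) ≥ I(X;Z).

Here Z = f(Y) is a deterministic function of Y, forming X → Y → Z.

Original I(X;Y) = 0.0507 dits

After applying f:
P(X,Z) where Z=f(Y):
- P(X,Z=0) = P(X,Y=0) + P(X,Y=2)
- P(X,Z=1) = P(X,Y=1) + P(X,Y=3)

I(X;Z) = I(X;f(Y)) = 0.0048 dits

Verification: 0.0507 ≥ 0.0048 ✓

Information cannot be created by processing; the function f can only lose information about X.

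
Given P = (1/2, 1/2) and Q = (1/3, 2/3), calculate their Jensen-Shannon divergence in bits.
0.0207 bits

Jensen-Shannon divergence is:
JSD(P||Q) = 0.5 × D_KL(P||M) + 0.5 × D_KL(Q||M)
where M = 0.5 × (P + Q) is the mixture distribution.

M = 0.5 × (1/2, 1/2) + 0.5 × (1/3, 2/3) = (5/12, 7/12)

D_KL(P||M) = 0.0203 bits
D_KL(Q||M) = 0.0211 bits

JSD(P||Q) = 0.5 × 0.0203 + 0.5 × 0.0211 = 0.0207 bits

Unlike KL divergence, JSD is symmetric and bounded: 0 ≤ JSD ≤ log(2).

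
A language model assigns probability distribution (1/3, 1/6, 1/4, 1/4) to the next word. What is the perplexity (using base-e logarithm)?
3.8883

Perplexity is e^H (or exp(H) for natural log).

First, H = -Σ p log p = 1.3580 nats
Perplexity = e^1.3580 = 3.8883

Interpretation: The model's uncertainty is equivalent to choosing uniformly among 3.9 options.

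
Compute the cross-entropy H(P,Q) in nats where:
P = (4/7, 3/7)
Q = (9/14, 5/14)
0.6937 nats

Cross-entropy: H(P,Q) = -Σ p(x) log q(x)

Alternatively: H(P,Q) = H(P) + D_KL(P||Q)
H(P) = 0.6829 nats
D_KL(P||Q) = 0.0108 nats

H(P,Q) = 0.6829 + 0.0108 = 0.6937 nats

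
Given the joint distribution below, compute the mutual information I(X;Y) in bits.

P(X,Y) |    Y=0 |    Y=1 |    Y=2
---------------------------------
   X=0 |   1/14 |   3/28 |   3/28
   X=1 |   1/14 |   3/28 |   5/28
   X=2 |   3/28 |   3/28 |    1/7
0.0125 bits

Mutual information: I(X;Y) = H(X) + H(Y) - H(X,Y)

Marginals:
P(X) = (2/7, 5/14, 5/14), H(X) = 1.5774 bits
P(Y) = (1/4, 9/28, 3/7), H(Y) = 1.5502 bits

Joint entropy: H(X,Y) = 3.1151 bits

I(X;Y) = 1.5774 + 1.5502 - 3.1151 = 0.0125 bits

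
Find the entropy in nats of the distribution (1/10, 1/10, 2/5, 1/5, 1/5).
1.4708 nats

Shannon entropy is H(X) = -Σ p(x) log p(x).

For P = (1/10, 1/10, 2/5, 1/5, 1/5):
H = -1/10 × log_e(1/10) -1/10 × log_e(1/10) -2/5 × log_e(2/5) -1/5 × log_e(1/5) -1/5 × log_e(1/5)
H = 1.4708 nats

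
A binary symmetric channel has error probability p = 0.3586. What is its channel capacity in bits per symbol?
0.0585 bits

For a binary symmetric channel (BSC) with error probability p:
Capacity C = 1 - H(p) bits per symbol

where H(p) = -p log₂(p) - (1-p) log₂(1-p) is the binary entropy function.

H(0.3586) = 0.9415 bits
C = 1 - 0.9415 = 0.0585 bits per symbol

This means we can reliably transmit up to 0.0585 bits of information per channel use.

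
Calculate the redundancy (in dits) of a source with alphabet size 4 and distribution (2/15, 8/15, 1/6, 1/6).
0.0804 dits

Redundancy measures how far a source is from maximum entropy:
R = H_max - H(X)

Maximum entropy for 4 symbols: H_max = log_10(4) = 0.6021 dits
Actual entropy: H(X) = 0.5217 dits
Redundancy: R = 0.6021 - 0.5217 = 0.0804 dits

This redundancy represents potential for compression: the source could be compressed by 0.0804 dits per symbol.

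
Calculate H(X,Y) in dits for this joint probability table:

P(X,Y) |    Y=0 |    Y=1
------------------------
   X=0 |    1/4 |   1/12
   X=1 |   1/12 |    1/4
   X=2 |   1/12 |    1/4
0.7213 dits

Joint entropy is H(X,Y) = -Σ_{x,y} p(x,y) log p(x,y).

Summing over all non-zero entries:
H(X,Y) = -[1/4·log_10(1/4) + 1/12·log_10(1/12) + 1/12·log_10(1/12) + 1/4·log_10(1/4) + 1/12·log_10(1/12) + 1/4·log_10(1/4)]
H(X,Y) = 0.7213 dits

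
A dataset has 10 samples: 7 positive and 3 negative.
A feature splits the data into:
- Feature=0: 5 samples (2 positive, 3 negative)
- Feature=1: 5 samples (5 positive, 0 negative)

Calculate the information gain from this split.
0.3958 bits

Information Gain = H(Y) - H(Y|Feature)

Before split:
P(positive) = 7/10 = 0.7000
H(Y) = 0.8813 bits

After split:
Feature=0: H = 0.9710 bits (weight = 5/10)
Feature=1: H = 0.0000 bits (weight = 5/10)
H(Y|Feature) = (5/10)×0.9710 + (5/10)×0.0000 = 0.4855 bits

Information Gain = 0.8813 - 0.4855 = 0.3958 bits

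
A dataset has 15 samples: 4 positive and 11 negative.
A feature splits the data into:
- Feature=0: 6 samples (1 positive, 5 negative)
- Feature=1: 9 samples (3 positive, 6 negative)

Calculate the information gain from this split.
0.0257 bits

Information Gain = H(Y) - H(Y|Feature)

Before split:
P(positive) = 4/15 = 0.2667
H(Y) = 0.8366 bits

After split:
Feature=0: H = 0.6500 bits (weight = 6/15)
Feature=1: H = 0.9183 bits (weight = 9/15)
H(Y|Feature) = (6/15)×0.6500 + (9/15)×0.9183 = 0.8110 bits

Information Gain = 0.8366 - 0.8110 = 0.0257 bits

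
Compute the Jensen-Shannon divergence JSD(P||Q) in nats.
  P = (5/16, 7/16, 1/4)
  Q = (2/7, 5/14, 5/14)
0.0071 nats

Jensen-Shannon divergence is:
JSD(P||Q) = 0.5 × D_KL(P||M) + 0.5 × D_KL(Q||M)
where M = 0.5 × (P + Q) is the mixture distribution.

M = 0.5 × (5/16, 7/16, 1/4) + 0.5 × (2/7, 5/14, 5/14) = (0.299107, 0.397321, 0.303571)

D_KL(P||M) = 0.0073 nats
D_KL(Q||M) = 0.0069 nats

JSD(P||Q) = 0.5 × 0.0073 + 0.5 × 0.0069 = 0.0071 nats

Unlike KL divergence, JSD is symmetric and bounded: 0 ≤ JSD ≤ log(2).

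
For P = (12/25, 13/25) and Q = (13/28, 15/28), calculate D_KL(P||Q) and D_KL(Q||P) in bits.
D_KL(P||Q) = 0.0007, D_KL(Q||P) = 0.0007

KL divergence is not symmetric: D_KL(P||Q) ≠ D_KL(Q||P) in general.

D_KL(P||Q) = 0.0007 bits
D_KL(Q||P) = 0.0007 bits

In this case they happen to be equal (to 4 decimal places).

This asymmetry is why KL divergence is not a true distance metric.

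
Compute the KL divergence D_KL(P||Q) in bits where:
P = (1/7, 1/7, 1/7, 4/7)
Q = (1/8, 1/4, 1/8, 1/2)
0.0498 bits

KL divergence: D_KL(P||Q) = Σ p(x) log(p(x)/q(x))

Computing term by term:
  x=0: 1/7 × log_2[(1/7)/(1/8)] = 1/7 × 0.1926 = 0.0275
  x=1: 1/7 × log_2[(1/7)/(1/4)] = 1/7 × -0.8074 = -0.1153
  x=2: 1/7 × log_2[(1/7)/(1/8)] = 1/7 × 0.1926 = 0.0275
  x=3: 4/7 × log_2[(4/7)/(1/2)] = 4/7 × 0.1926 = 0.1101

D_KL(P||Q) = 0.0498 bits

Note: KL divergence is always non-negative and equals 0 iff P = Q.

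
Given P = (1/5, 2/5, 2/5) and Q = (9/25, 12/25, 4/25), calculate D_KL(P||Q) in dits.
0.0764 dits

KL divergence: D_KL(P||Q) = Σ p(x) log(p(x)/q(x))

Computing term by term:
  x=0: 1/5 × log_10[(1/5)/(9/25)] = 1/5 × -0.2553 = -0.0511
  x=1: 2/5 × log_10[(2/5)/(12/25)] = 2/5 × -0.0792 = -0.0317
  x=2: 2/5 × log_10[(2/5)/(4/25)] = 2/5 × 0.3979 = 0.1592

D_KL(P||Q) = 0.0764 dits

Note: KL divergence is always non-negative and equals 0 iff P = Q.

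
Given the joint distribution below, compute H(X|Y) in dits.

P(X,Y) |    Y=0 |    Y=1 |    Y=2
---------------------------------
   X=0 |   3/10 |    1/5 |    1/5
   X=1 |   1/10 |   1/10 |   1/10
0.2635 dits

Using the chain rule: H(X|Y) = H(X,Y) - H(Y)

First, compute H(X,Y) = 0.7365 dits

Marginal P(Y) = (2/5, 3/10, 3/10)
H(Y) = 0.4729 dits

H(X|Y) = H(X,Y) - H(Y) = 0.7365 - 0.4729 = 0.2635 dits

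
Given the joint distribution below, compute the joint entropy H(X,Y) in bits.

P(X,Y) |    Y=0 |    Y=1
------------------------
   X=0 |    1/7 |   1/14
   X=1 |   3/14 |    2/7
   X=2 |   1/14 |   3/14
2.4138 bits

Joint entropy is H(X,Y) = -Σ_{x,y} p(x,y) log p(x,y).

Summing over all non-zero entries:
H(X,Y) = -[1/7·log_2(1/7) + 1/14·log_2(1/14) + 3/14·log_2(3/14) + 2/7·log_2(2/7) + 1/14·log_2(1/14) + 3/14·log_2(3/14)]
H(X,Y) = 2.4138 bits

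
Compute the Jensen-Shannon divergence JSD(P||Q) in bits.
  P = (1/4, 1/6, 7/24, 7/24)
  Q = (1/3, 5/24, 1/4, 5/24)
0.0122 bits

Jensen-Shannon divergence is:
JSD(P||Q) = 0.5 × D_KL(P||M) + 0.5 × D_KL(Q||M)
where M = 0.5 × (P + Q) is the mixture distribution.

M = 0.5 × (1/4, 1/6, 7/24, 7/24) + 0.5 × (1/3, 5/24, 1/4, 5/24) = (7/24, 3/16, 0.270833, 1/4)

D_KL(P||M) = 0.0121 bits
D_KL(Q||M) = 0.0122 bits

JSD(P||Q) = 0.5 × 0.0121 + 0.5 × 0.0122 = 0.0122 bits

Unlike KL divergence, JSD is symmetric and bounded: 0 ≤ JSD ≤ log(2).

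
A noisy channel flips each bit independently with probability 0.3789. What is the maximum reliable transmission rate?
0.0427 bits

For a binary symmetric channel (BSC) with error probability p:
Capacity C = 1 - H(p) bits per symbol

where H(p) = -p log₂(p) - (1-p) log₂(1-p) is the binary entropy function.

H(0.3789) = 0.9573 bits
C = 1 - 0.9573 = 0.0427 bits per symbol

This means we can reliably transmit up to 0.0427 bits of information per channel use.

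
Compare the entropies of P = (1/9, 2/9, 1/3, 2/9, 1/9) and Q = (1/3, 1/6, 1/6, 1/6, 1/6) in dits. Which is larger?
Q

Computing entropies in dits:
H(P) = 0.6614
H(Q) = 0.6778

Distribution Q has higher entropy.

Intuition: The distribution closer to uniform (more spread out) has higher entropy.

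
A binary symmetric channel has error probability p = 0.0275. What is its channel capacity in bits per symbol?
0.8183 bits

For a binary symmetric channel (BSC) with error probability p:
Capacity C = 1 - H(p) bits per symbol

where H(p) = -p log₂(p) - (1-p) log₂(1-p) is the binary entropy function.

H(0.0275) = 0.1817 bits
C = 1 - 0.1817 = 0.8183 bits per symbol

This means we can reliably transmit up to 0.8183 bits of information per channel use.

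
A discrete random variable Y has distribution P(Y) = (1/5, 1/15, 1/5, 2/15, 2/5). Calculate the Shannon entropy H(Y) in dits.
0.6338 dits

Shannon entropy is H(X) = -Σ p(x) log p(x).

For P = (1/5, 1/15, 1/5, 2/15, 2/5):
H = -1/5 × log_10(1/5) -1/15 × log_10(1/15) -1/5 × log_10(1/5) -2/15 × log_10(2/15) -2/5 × log_10(2/5)
H = 0.6338 dits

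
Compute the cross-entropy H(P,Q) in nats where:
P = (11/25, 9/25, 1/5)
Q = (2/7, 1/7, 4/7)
1.3637 nats

Cross-entropy: H(P,Q) = -Σ p(x) log q(x)

Alternatively: H(P,Q) = H(P) + D_KL(P||Q)
H(P) = 1.0509 nats
D_KL(P||Q) = 0.3128 nats

H(P,Q) = 1.0509 + 0.3128 = 1.3637 nats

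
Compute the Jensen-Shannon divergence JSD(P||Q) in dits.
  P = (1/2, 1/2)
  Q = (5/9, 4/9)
0.0007 dits

Jensen-Shannon divergence is:
JSD(P||Q) = 0.5 × D_KL(P||M) + 0.5 × D_KL(Q||M)
where M = 0.5 × (P + Q) is the mixture distribution.

M = 0.5 × (1/2, 1/2) + 0.5 × (5/9, 4/9) = (19/36, 17/36)

D_KL(P||M) = 0.0007 dits
D_KL(Q||M) = 0.0007 dits

JSD(P||Q) = 0.5 × 0.0007 + 0.5 × 0.0007 = 0.0007 dits

Unlike KL divergence, JSD is symmetric and bounded: 0 ≤ JSD ≤ log(2).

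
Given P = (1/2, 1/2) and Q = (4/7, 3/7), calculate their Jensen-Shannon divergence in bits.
0.0037 bits

Jensen-Shannon divergence is:
JSD(P||Q) = 0.5 × D_KL(P||M) + 0.5 × D_KL(Q||M)
where M = 0.5 × (P + Q) is the mixture distribution.

M = 0.5 × (1/2, 1/2) + 0.5 × (4/7, 3/7) = (15/28, 13/28)

D_KL(P||M) = 0.0037 bits
D_KL(Q||M) = 0.0037 bits

JSD(P||Q) = 0.5 × 0.0037 + 0.5 × 0.0037 = 0.0037 bits

Unlike KL divergence, JSD is symmetric and bounded: 0 ≤ JSD ≤ log(2).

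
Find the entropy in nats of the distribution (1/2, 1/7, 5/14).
0.9923 nats

Shannon entropy is H(X) = -Σ p(x) log p(x).

For P = (1/2, 1/7, 5/14):
H = -1/2 × log_e(1/2) -1/7 × log_e(1/7) -5/14 × log_e(5/14)
H = 0.9923 nats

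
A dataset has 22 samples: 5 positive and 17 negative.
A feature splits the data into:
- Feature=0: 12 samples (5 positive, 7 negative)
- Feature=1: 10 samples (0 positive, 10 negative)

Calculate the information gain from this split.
0.2388 bits

Information Gain = H(Y) - H(Y|Feature)

Before split:
P(positive) = 5/22 = 0.2273
H(Y) = 0.7732 bits

After split:
Feature=0: H = 0.9799 bits (weight = 12/22)
Feature=1: H = 0.0000 bits (weight = 10/22)
H(Y|Feature) = (12/22)×0.9799 + (10/22)×0.0000 = 0.5345 bits

Information Gain = 0.7732 - 0.5345 = 0.2388 bits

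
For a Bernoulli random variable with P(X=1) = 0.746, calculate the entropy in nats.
0.5667 nats

The binary entropy function is:
H(p) = -p log(p) - (1-p) log(1-p)

H(0.746) = -0.746 × log_e(0.746) - 0.254 × log_e(0.254)
H(0.746) = 0.5667 nats

Note: Binary entropy is maximized at p=0.5 (H=1 bit) and minimized at p=0 or p=1 (H=0).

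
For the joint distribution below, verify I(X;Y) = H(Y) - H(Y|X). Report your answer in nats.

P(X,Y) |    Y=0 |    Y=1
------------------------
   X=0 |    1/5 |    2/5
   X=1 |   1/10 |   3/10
I(X;Y) = 0.0040 nats

Mutual information has multiple equivalent forms:
- I(X;Y) = H(X) - H(X|Y)
- I(X;Y) = H(Y) - H(Y|X)
- I(X;Y) = H(X) + H(Y) - H(X,Y)

Computing all quantities:
H(X) = 0.6730, H(Y) = 0.6109, H(X,Y) = 1.2799
H(X|Y) = 0.6690, H(Y|X) = 0.6068

Verification:
H(X) - H(X|Y) = 0.6730 - 0.6690 = 0.0040
H(Y) - H(Y|X) = 0.6109 - 0.6068 = 0.0040
H(X) + H(Y) - H(X,Y) = 0.6730 + 0.6109 - 1.2799 = 0.0040

All forms give I(X;Y) = 0.0040 nats. ✓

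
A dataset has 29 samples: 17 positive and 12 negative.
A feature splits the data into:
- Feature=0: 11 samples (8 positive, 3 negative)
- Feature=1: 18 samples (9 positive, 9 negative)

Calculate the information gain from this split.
0.0371 bits

Information Gain = H(Y) - H(Y|Feature)

Before split:
P(positive) = 17/29 = 0.5862
H(Y) = 0.9784 bits

After split:
Feature=0: H = 0.8454 bits (weight = 11/29)
Feature=1: H = 1.0000 bits (weight = 18/29)
H(Y|Feature) = (11/29)×0.8454 + (18/29)×1.0000 = 0.9413 bits

Information Gain = 0.9784 - 0.9413 = 0.0371 bits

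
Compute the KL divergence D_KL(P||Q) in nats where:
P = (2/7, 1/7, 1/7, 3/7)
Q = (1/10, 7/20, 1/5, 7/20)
0.2107 nats

KL divergence: D_KL(P||Q) = Σ p(x) log(p(x)/q(x))

Computing term by term:
  x=0: 2/7 × log_e[(2/7)/(1/10)] = 2/7 × 1.0498 = 0.2999
  x=1: 1/7 × log_e[(1/7)/(7/20)] = 1/7 × -0.8961 = -0.1280
  x=2: 1/7 × log_e[(1/7)/(1/5)] = 1/7 × -0.3365 = -0.0481
  x=3: 3/7 × log_e[(3/7)/(7/20)] = 3/7 × 0.2025 = 0.0868

D_KL(P||Q) = 0.2107 nats

Note: KL divergence is always non-negative and equals 0 iff P = Q.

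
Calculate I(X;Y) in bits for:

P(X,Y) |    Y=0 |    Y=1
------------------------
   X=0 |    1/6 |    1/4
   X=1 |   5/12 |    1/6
0.0718 bits

Mutual information: I(X;Y) = H(X) + H(Y) - H(X,Y)

Marginals:
P(X) = (5/12, 7/12), H(X) = 0.9799 bits
P(Y) = (7/12, 5/12), H(Y) = 0.9799 bits

Joint entropy: H(X,Y) = 1.8879 bits

I(X;Y) = 0.9799 + 0.9799 - 1.8879 = 0.0718 bits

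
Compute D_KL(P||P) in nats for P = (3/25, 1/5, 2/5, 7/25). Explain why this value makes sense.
0.0000 nats

KL divergence satisfies the Gibbs inequality: D_KL(P||Q) ≥ 0 for all distributions P, Q.

D_KL(P||Q) = Σ p(x) log(p(x)/q(x))
Each term is p(x) × log_e(p(x)/p(x)) = p(x) × log_e(1) = 0, so the sum is 0.
D_KL(P||Q) = 0.0000 nats

When P = Q, the KL divergence is exactly 0, as there is no 'divergence' between identical distributions.

This non-negativity is a fundamental property: relative entropy cannot be negative because it measures how different Q is from P.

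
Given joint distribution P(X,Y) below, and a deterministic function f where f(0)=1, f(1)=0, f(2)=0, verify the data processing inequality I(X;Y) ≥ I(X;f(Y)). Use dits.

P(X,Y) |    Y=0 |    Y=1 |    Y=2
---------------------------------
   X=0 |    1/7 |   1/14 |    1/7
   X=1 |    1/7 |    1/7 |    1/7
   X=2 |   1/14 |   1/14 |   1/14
I(X;Y) = 0.0045, I(X;f(Y)) = 0.0010, inequality holds: 0.0045 ≥ 0.0010

Data Processing Inequality: For any Markov chain X → Y → Z, we have I(X;Y) ≥ I(X;Z).

Here Z = f(Y) is a deterministic function of Y, forming X → Y → Z.

Original I(X;Y) = 0.0045 dits

After applying f:
P(X,Z) where Z=f(Y):
- P(X,Z=0) = P(X,Y=1) + P(X,Y=2)
- P(X,Z=1) = P(X,Y=0)

I(X;Z) = I(X;f(Y)) = 0.0010 dits

Verification: 0.0045 ≥ 0.0010 ✓

Information cannot be created by processing; the function f can only lose information about X.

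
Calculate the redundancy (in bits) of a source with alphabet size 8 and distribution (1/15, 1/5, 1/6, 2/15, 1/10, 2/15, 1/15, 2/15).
0.0889 bits

Redundancy measures how far a source is from maximum entropy:
R = H_max - H(X)

Maximum entropy for 8 symbols: H_max = log_2(8) = 3.0000 bits
Actual entropy: H(X) = 2.9111 bits
Redundancy: R = 3.0000 - 2.9111 = 0.0889 bits

This redundancy represents potential for compression: the source could be compressed by 0.0889 bits per symbol.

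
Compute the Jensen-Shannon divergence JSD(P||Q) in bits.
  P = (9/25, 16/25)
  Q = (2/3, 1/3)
0.0690 bits

Jensen-Shannon divergence is:
JSD(P||Q) = 0.5 × D_KL(P||M) + 0.5 × D_KL(Q||M)
where M = 0.5 × (P + Q) is the mixture distribution.

M = 0.5 × (9/25, 16/25) + 0.5 × (2/3, 1/3) = (0.513333, 0.486667)

D_KL(P||M) = 0.0686 bits
D_KL(Q||M) = 0.0694 bits

JSD(P||Q) = 0.5 × 0.0686 + 0.5 × 0.0694 = 0.0690 bits

Unlike KL divergence, JSD is symmetric and bounded: 0 ≤ JSD ≤ log(2).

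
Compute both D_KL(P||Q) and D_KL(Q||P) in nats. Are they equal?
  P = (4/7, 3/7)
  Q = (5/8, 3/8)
D_KL(P||Q) = 0.0060, D_KL(Q||P) = 0.0059

KL divergence is not symmetric: D_KL(P||Q) ≠ D_KL(Q||P) in general.

D_KL(P||Q) = 0.0060 nats
D_KL(Q||P) = 0.0059 nats

No, they are not equal!

This asymmetry is why KL divergence is not a true distance metric.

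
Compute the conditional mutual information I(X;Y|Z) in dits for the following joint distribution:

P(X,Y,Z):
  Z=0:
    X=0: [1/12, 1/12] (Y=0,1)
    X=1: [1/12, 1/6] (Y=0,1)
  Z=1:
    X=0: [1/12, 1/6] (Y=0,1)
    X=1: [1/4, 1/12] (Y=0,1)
0.0250 dits

Conditional mutual information: I(X;Y|Z) = H(X|Z) + H(Y|Z) - H(X,Y|Z)

H(Z) = 0.2950
H(X,Z) = 0.5898 → H(X|Z) = 0.2948
H(Y,Z) = 0.5898 → H(Y|Z) = 0.2948
H(X,Y,Z) = 0.8596 → H(X,Y|Z) = 0.5646

I(X;Y|Z) = 0.2948 + 0.2948 - 0.5646 = 0.0250 dits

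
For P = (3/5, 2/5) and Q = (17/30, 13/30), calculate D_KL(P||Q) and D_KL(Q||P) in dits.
D_KL(P||Q) = 0.0010, D_KL(Q||P) = 0.0010

KL divergence is not symmetric: D_KL(P||Q) ≠ D_KL(Q||P) in general.

D_KL(P||Q) = 0.0010 dits
D_KL(Q||P) = 0.0010 dits

In this case they happen to be equal (to 4 decimal places).

This asymmetry is why KL divergence is not a true distance metric.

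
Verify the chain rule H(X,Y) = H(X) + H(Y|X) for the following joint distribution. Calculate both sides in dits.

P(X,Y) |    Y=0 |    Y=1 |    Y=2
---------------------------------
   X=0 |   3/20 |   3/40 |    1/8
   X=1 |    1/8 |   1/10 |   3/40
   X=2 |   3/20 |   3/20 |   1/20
H(X,Y) = 0.9303, H(X) = 0.4760, H(Y|X) = 0.4543 (all in dits)

Chain rule: H(X,Y) = H(X) + H(Y|X)

Left side — joint entropy directly:
H(X,Y) = -Σ p(x,y) log p(x,y) = 0.9303 dits

Right side — compute H(Y|X) from the conditional distributions:
P(X) = (7/20, 3/10, 7/20), so H(X) = 0.4760 dits
H(Y|X) = Σ_x P(X=x) · H(Y|X=x):
  P(Y|X=0) = (3/7, 3/14, 5/14), H(Y|X=0) = 0.4608, weight P(X=0) = 7/20
  P(Y|X=1) = (5/12, 1/3, 1/4), H(Y|X=1) = 0.4680, weight P(X=1) = 3/10
  P(Y|X=2) = (3/7, 3/7, 1/7), H(Y|X=2) = 0.4361, weight P(X=2) = 7/20
H(Y|X) = 0.4543 dits

H(X) + H(Y|X) = 0.4760 + 0.4543 = 0.9303 dits

Both sides equal 0.9303 dits. ✓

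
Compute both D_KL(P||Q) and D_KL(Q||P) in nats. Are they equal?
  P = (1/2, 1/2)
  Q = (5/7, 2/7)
D_KL(P||Q) = 0.1015, D_KL(Q||P) = 0.0949

KL divergence is not symmetric: D_KL(P||Q) ≠ D_KL(Q||P) in general.

D_KL(P||Q) = 0.1015 nats
D_KL(Q||P) = 0.0949 nats

No, they are not equal!

This asymmetry is why KL divergence is not a true distance metric.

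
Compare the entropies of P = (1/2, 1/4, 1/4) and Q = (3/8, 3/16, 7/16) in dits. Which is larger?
Q

Computing entropies in dits:
H(P) = 0.4515
H(Q) = 0.4531

Distribution Q has higher entropy.

Intuition: The distribution closer to uniform (more spread out) has higher entropy.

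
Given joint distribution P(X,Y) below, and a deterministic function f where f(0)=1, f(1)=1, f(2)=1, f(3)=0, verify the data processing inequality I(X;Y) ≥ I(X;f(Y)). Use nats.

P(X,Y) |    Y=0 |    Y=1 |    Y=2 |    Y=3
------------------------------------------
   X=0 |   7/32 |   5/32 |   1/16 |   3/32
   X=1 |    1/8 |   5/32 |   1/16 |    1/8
I(X;Y) = 0.0132, I(X;f(Y)) = 0.0059, inequality holds: 0.0132 ≥ 0.0059

Data Processing Inequality: For any Markov chain X → Y → Z, we have I(X;Y) ≥ I(X;Z).

Here Z = f(Y) is a deterministic function of Y, forming X → Y → Z.

Original I(X;Y) = 0.0132 nats

After applying f:
P(X,Z) where Z=f(Y):
- P(X,Z=0) = P(X,Y=3)
- P(X,Z=1) = P(X,Y=0) + P(X,Y=1) + P(X,Y=2)

I(X;Z) = I(X;f(Y)) = 0.0059 nats

Verification: 0.0132 ≥ 0.0059 ✓

Information cannot be created by processing; the function f can only lose information about X.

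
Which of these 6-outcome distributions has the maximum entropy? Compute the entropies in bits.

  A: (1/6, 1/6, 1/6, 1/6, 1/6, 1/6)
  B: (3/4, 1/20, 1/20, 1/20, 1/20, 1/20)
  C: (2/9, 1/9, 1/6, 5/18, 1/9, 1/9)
A

For a discrete distribution over n outcomes, entropy is maximized by the uniform distribution.

Computing entropies:
H(A) = 2.5850 bits
H(B) = 1.3918 bits
H(C) = 2.4830 bits

The uniform distribution (where all probabilities equal 1/6) achieves the maximum entropy of log_2(6) = 2.5850 bits.

Distribution A has the highest entropy.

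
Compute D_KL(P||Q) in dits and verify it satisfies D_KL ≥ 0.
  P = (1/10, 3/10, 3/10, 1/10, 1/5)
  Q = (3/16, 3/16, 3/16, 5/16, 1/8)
0.0865 dits

KL divergence satisfies the Gibbs inequality: D_KL(P||Q) ≥ 0 for all distributions P, Q.

D_KL(P||Q) = Σ p(x) log(p(x)/q(x))
Term by term:
  x=0: 1/10 × log_10[(1/10)/(3/16)] = -0.0273
  x=1: 3/10 × log_10[(3/10)/(3/16)] = 0.0612
  x=2: 3/10 × log_10[(3/10)/(3/16)] = 0.0612
  x=3: 1/10 × log_10[(1/10)/(5/16)] = -0.0495
  x=4: 1/5 × log_10[(1/5)/(1/8)] = 0.0408
D_KL(P||Q) = 0.0865 dits

D_KL(P||Q) = 0.0865 ≥ 0 ✓

This non-negativity is a fundamental property: relative entropy cannot be negative because it measures how different Q is from P.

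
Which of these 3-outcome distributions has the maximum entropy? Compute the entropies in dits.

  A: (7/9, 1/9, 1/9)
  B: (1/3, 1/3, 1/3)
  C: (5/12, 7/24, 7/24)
B

For a discrete distribution over n outcomes, entropy is maximized by the uniform distribution.

Computing entropies:
H(A) = 0.2969 dits
H(B) = 0.4771 dits
H(C) = 0.4706 dits

The uniform distribution (where all probabilities equal 1/3) achieves the maximum entropy of log_10(3) = 0.4771 dits.

Distribution B has the highest entropy.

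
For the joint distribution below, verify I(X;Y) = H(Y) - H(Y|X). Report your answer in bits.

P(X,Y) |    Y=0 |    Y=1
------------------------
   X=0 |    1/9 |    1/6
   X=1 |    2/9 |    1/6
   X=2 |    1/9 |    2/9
I(X;Y) = 0.0321 bits

Mutual information has multiple equivalent forms:
- I(X;Y) = H(X) - H(X|Y)
- I(X;Y) = H(Y) - H(Y|X)
- I(X;Y) = H(X) + H(Y) - H(X,Y)

Computing all quantities:
H(X) = 1.5715, H(Y) = 0.9911, H(X,Y) = 2.5305
H(X|Y) = 1.5394, H(Y|X) = 0.9590

Verification:
H(X) - H(X|Y) = 1.5715 - 1.5394 = 0.0321
H(Y) - H(Y|X) = 0.9911 - 0.9590 = 0.0321
H(X) + H(Y) - H(X,Y) = 1.5715 + 0.9911 - 2.5305 = 0.0321

All forms give I(X;Y) = 0.0321 bits. ✓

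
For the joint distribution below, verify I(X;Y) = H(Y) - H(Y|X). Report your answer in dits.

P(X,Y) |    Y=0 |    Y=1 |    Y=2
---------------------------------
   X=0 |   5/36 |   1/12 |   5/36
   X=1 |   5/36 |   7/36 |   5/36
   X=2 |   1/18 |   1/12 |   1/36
I(X;Y) = 0.0120 dits

Mutual information has multiple equivalent forms:
- I(X;Y) = H(X) - H(X|Y)
- I(X;Y) = H(Y) - H(Y|X)
- I(X;Y) = H(X) + H(Y) - H(X,Y)

Computing all quantities:
H(X) = 0.4433, H(Y) = 0.4761, H(X,Y) = 0.9074
H(X|Y) = 0.4313, H(Y|X) = 0.4641

Verification:
H(X) - H(X|Y) = 0.4433 - 0.4313 = 0.0120
H(Y) - H(Y|X) = 0.4761 - 0.4641 = 0.0120
H(X) + H(Y) - H(X,Y) = 0.4433 + 0.4761 - 0.9074 = 0.0120

All forms give I(X;Y) = 0.0120 dits. ✓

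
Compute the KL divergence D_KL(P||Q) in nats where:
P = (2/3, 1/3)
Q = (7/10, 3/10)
0.0026 nats

KL divergence: D_KL(P||Q) = Σ p(x) log(p(x)/q(x))

Computing term by term:
  x=0: 2/3 × log_e[(2/3)/(7/10)] = 2/3 × -0.0488 = -0.0325
  x=1: 1/3 × log_e[(1/3)/(3/10)] = 1/3 × 0.1054 = 0.0351

D_KL(P||Q) = 0.0026 nats

Note: KL divergence is always non-negative and equals 0 iff P = Q.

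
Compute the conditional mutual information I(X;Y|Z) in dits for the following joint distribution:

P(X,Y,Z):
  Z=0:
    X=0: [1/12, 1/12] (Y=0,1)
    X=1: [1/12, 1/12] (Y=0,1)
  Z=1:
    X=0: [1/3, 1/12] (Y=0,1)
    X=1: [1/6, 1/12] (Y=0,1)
0.0032 dits

Conditional mutual information: I(X;Y|Z) = H(X|Z) + H(Y|Z) - H(X,Y|Z)

H(Z) = 0.2764
H(X,Z) = 0.5683 → H(X|Z) = 0.2919
H(Y,Z) = 0.5396 → H(Y|Z) = 0.2632
H(X,Y,Z) = 0.8283 → H(X,Y|Z) = 0.5519

I(X;Y|Z) = 0.2919 + 0.2632 - 0.5519 = 0.0032 dits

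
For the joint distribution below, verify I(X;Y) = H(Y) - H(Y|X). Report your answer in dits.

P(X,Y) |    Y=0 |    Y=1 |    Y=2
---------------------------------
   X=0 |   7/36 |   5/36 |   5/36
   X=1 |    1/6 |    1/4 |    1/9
I(X;Y) = 0.0075 dits

Mutual information has multiple equivalent forms:
- I(X;Y) = H(X) - H(X|Y)
- I(X;Y) = H(Y) - H(Y|X)
- I(X;Y) = H(X) + H(Y) - H(X,Y)

Computing all quantities:
H(X) = 0.3004, H(Y) = 0.4698, H(X,Y) = 0.7627
H(X|Y) = 0.2929, H(Y|X) = 0.4623

Verification:
H(X) - H(X|Y) = 0.3004 - 0.2929 = 0.0075
H(Y) - H(Y|X) = 0.4698 - 0.4623 = 0.0075
H(X) + H(Y) - H(X,Y) = 0.3004 + 0.4698 - 0.7627 = 0.0075

All forms give I(X;Y) = 0.0075 dits. ✓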